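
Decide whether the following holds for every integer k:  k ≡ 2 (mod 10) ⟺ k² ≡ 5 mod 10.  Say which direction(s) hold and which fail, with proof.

[⇒] This fails: take k = 2. Then 2 ≡ 2 (mod 10), but 2² = 4 ≡ 4 (mod 10), not 5.

[⇐] This fails: take k = 5. Then 5² = 25 ≡ 5 (mod 10), yet 5 ≡ 5 (mod 10), not 2.

Both directions fail.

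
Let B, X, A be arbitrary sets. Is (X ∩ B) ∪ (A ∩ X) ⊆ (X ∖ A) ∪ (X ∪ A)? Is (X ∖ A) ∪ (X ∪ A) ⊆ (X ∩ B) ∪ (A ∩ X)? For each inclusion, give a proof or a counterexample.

Reverse inclusion. This inclusion fails. Take B = ∅, X = {1}, A = ∅; then 1 ∈ (X ∖ A) ∪ (X ∪ A) but 1 ∉ (X ∩ B) ∪ (A ∩ X).

Forward inclusion. Let x ∈ (X ∩ B) ∪ (A ∩ X). Then either x ∈ B ∩ X and x ∉ A; or x ∈ X ∩ A and x ∉ B; or x ∈ B ∩ X ∩ A. In each case x ∈ (X ∖ A) ∪ (X ∪ A), so (X ∩ B) ∪ (A ∩ X) ⊆ (X ∖ A) ∪ (X ∪ A).

Only the forward inclusion holds.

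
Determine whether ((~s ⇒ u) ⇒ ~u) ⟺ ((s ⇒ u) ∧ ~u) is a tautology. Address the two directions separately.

The forward direction fails; the converse holds.

(⇐) Assume the antecedent. If u is true, the antecedent cannot hold. If u is false, (~s ⇒ u) ⇒ ~u reduces to true regardless of the other variables. Either way (~s ⇒ u) ⇒ ~u holds.

(⇒) This fails. Under u = F, s = T, the left side is true but the right side is false.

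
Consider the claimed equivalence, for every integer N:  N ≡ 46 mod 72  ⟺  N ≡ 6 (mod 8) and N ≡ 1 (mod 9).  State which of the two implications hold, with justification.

Both implications hold.

[⇒] Suppose N ≡ 46 (mod 72); write N = 72j + 46. Since 8 ∣ 72, reducing mod 8 gives N ≡ 46 ≡ 6 (mod 8); since 9 ∣ 72, reducing mod 9 gives N ≡ 46 ≡ 1 (mod 9).

[⇐] Conversely, if N ≡ 6 (mod 8) and N ≡ 1 (mod 9), then by the Chinese remainder theorem N ≡ 46 (mod 72). This is exactly N ≡ 46 (mod 72).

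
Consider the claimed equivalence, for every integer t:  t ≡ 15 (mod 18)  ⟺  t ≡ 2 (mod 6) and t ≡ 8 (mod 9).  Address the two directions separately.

Both directions fail.

Forward direction. This fails: t = 15 gives 15 ≡ 15 (mod 18) but 15 ≡ 3 (mod 6), so the conjunction on the right does not hold.

Converse. This fails: t = 8 satisfies both congruences on the right (8 ≡ 2 mod 6 and 8 ≡ 8 mod 9) yet 8 ≡ 8 (mod 18), not 15.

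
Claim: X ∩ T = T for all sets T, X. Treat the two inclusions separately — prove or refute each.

Reverse inclusion. This inclusion fails. Take T = {1}, X = ∅; then 1 ∈ T but 1 ∉ X ∩ T.

Forward inclusion. Let x ∈ X ∩ T. Then x ∈ T ∩ X, from which x ∈ T.

(⊆) holds; (⊇) fails.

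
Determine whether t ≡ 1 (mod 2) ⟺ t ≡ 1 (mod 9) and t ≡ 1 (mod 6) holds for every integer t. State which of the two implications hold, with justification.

Only the converse holds.

(⟸) If t ≡ 1 (mod 9) and t ≡ 1 (mod 6), then by the Chinese remainder theorem t ≡ 1 (mod 18). Since 1 ≡ 1 (mod 2) and 2 ∣ 18, we get t ≡ 1 (mod 2).

(⟹) This fails: t = 3 gives 3 ≡ 1 (mod 2) but 3 ≡ 3 (mod 9), so the conjunction on the right does not hold.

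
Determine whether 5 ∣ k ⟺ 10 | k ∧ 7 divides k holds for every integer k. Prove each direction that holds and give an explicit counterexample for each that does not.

(⇒) fails; (⇐) holds.

(⇒) This fails: take k = 5. Certainly 5 ∣ 5, but 10 ∤ 5.

(⇐) Suppose 10 ∣ k and 7 ∣ k. Any common multiple of 10 and 7 is a multiple of their lcm; here gcd(10, 7) = 1, so lcm(10, 7) = 10·7 = 70, so 70 ∣ k. Since 5 ∣ 70, it follows that 5 ∣ k.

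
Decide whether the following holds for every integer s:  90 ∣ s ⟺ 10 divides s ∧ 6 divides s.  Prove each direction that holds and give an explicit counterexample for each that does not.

Only the forward direction holds.

(⇐) This fails: take s = 30. Both 10 ∣ 30 and 6 ∣ 30, yet 30 is not a multiple of 90 (since 30 = 0·90 + 30), so 90 ∤ 30.

(⇒) If 90 ∣ s, write s = 90q. Since 90 = 9·10, s = 10·(9q), so 10 ∣ s; and since 90 = 15·6, s = 6·(15q), so 6 ∣ s.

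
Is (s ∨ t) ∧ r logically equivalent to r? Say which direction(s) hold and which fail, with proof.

(⇒) holds; (⇐) fails.

(⇒) Assume the antecedent. If s is true, the antecedent forces (s = T, r = T, t = F) or (s = T, r = T, t = T), and r holds there. If s is false, the antecedent forces (s = F, r = T, t = T), and r holds there. Either way r holds.

(⇐) This fails. Under s = F, r = T, t = F, the left side is false but the right side is true.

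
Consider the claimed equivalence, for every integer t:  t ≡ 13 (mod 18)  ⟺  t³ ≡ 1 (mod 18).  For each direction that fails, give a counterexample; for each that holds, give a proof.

Only the forward implication holds.

Forward direction. Suppose t ≡ 13 (mod 18). Write t = 18j + 13. Then (18j + 13)³ = 5832j³ + 12636j² + 9126j + 2197 = 18(324j³ + 702j² + 507j + 122) + 1, so t³ ≡ 1 (mod 18).

Converse. This fails: take t = 1. Then 1³ = 1 ≡ 1 (mod 18), yet 1 ≡ 1 (mod 18), not 13.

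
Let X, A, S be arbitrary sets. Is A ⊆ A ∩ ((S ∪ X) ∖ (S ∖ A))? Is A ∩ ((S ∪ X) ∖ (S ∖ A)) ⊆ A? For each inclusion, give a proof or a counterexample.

The sets are not equal: only the reverse inclusion holds.

(⟹) This inclusion fails. Take X = ∅, A = {1}, S = ∅; then 1 ∈ A but 1 ∉ A ∩ ((S ∪ X) ∖ (S ∖ A)).

(⟸) Let x ∈ A ∩ ((S ∪ X) ∖ (S ∖ A)). Then either x ∈ X ∩ A and x ∉ S; or x ∈ A ∩ S and x ∉ X; or x ∈ X ∩ A ∩ S. In each case x ∈ A, so A ∩ ((S ∪ X) ∖ (S ∖ A)) ⊆ A.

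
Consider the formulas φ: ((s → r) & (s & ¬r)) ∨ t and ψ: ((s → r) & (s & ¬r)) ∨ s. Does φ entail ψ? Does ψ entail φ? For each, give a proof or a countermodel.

Neither direction holds.

(→) This fails. Under t = T, s = F, r = F, the left side is true but the right side is false.

(←) This fails. Under t = F, s = T, r = F, the left side is false but the right side is true.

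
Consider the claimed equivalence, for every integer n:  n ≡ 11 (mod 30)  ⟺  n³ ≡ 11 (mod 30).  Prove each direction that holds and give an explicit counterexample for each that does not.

Equivalent; both directions hold.

[⇒] Suppose n ≡ 11 (mod 30). Write n = 30j + 11. Then (30j + 11)³ = 27000j³ + 29700j² + 10890j + 1331 = 30(900j³ + 990j² + 363j + 44) + 11, so n³ ≡ 11 (mod 30).

[⇐] Conversely, suppose n³ ≡ 11 (mod 30). The only residue r in {0, …, 29} with r³ ≡ 11 (mod 30) is r = 11, so n ≡ 11 (mod 30).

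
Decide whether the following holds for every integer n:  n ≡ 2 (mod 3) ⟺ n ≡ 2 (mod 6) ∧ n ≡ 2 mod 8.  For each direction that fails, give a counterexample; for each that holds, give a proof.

Only the converse holds.

(→) This fails: n = 5 gives 5 ≡ 2 (mod 3) but 5 ≡ 5 (mod 6), so the conjunction on the right does not hold.

(←) Conversely, if n ≡ 2 (mod 6) and n ≡ 2 (mod 8), then by the Chinese remainder theorem n ≡ 2 (mod 24). Since 2 ≡ 2 (mod 3) and 3 ∣ 24, we get n ≡ 2 (mod 3).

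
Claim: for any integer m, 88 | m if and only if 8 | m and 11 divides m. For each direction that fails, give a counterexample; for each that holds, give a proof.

Both implications hold.

(⟹) If 88 ∣ m, write m = 88q. Since 88 = 11·8, m = 8·(11q), so 8 ∣ m; and since 88 = 8·11, m = 11·(8q), so 11 ∣ m.

(⟸) Suppose 8 ∣ m and 11 ∣ m. Any common multiple of 8 and 11 is a multiple of their lcm; here gcd(8, 11) = 1, so lcm(8, 11) = 8·11 = 88, so 88 ∣ m.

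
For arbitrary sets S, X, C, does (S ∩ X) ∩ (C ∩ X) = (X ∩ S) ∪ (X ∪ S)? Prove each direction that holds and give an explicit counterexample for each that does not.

(⟹) Let x ∈ (S ∩ X) ∩ (C ∩ X). Then x ∈ S ∩ X ∩ C, from which x ∈ (X ∩ S) ∪ (X ∪ S).

(⟸) This inclusion fails. Take S = {1}, X = ∅, C = ∅; then 1 ∈ (X ∩ S) ∪ (X ∪ S) but 1 ∉ (S ∩ X) ∩ (C ∩ X).

Only the forward inclusion holds.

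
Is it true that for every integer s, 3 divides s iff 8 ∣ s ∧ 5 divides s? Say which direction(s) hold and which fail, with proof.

Forward direction. This fails: take s = 3. Certainly 3 ∣ 3, but 8 ∤ 3.

Converse. This fails: take s = 40. Both 8 ∣ 40 and 5 ∣ 40, yet 40 is not a multiple of 3 (since 40 = 13·3 + 1), so 3 ∤ 40.

Both directions fail.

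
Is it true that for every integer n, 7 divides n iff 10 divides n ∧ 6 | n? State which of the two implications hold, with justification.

[⇒] This fails: take n = 7. Certainly 7 ∣ 7, but 10 ∤ 7.

[⇐] This fails: take n = 30. Both 10 ∣ 30 and 6 ∣ 30, yet 30 is not a multiple of 7 (since 30 = 4·7 + 2), so 7 ∤ 30.

(⇒) fails and (⇐) fails.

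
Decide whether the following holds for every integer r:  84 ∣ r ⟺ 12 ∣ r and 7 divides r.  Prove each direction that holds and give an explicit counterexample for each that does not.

[⇒] If 84 ∣ r, write r = 84q. Since 84 = 7·12, r = 12·(7q), so 12 ∣ r; and since 84 = 12·7, r = 7·(12q), so 7 ∣ r.

[⇐] Suppose 12 ∣ r and 7 ∣ r. Any common multiple of 12 and 7 is a multiple of their lcm; here gcd(12, 7) = 1, so lcm(12, 7) = 12·7 = 84, so 84 ∣ r.

Equivalent; both directions hold.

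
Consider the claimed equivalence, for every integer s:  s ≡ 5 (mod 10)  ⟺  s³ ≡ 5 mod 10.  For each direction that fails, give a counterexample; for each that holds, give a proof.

Forward direction. Suppose s ≡ 5 (mod 10). Write s = 10j + 5. Then (10j + 5)³ = 1000j³ + 1500j² + 750j + 125 = 10(100j³ + 150j² + 75j + 12) + 5, so s³ ≡ 5 (mod 10).

Converse. Suppose s³ ≡ 5 (mod 10). The only residue r in {0, …, 9} with r³ ≡ 5 (mod 10) is r = 5, so s ≡ 5 (mod 10).

Equivalent; both directions hold.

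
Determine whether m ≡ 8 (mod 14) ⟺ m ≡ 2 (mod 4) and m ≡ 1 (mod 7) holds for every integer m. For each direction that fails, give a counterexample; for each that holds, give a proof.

[⇒] This fails: m = 8 gives 8 ≡ 8 (mod 14) but 8 ≡ 0 (mod 4), so the conjunction on the right does not hold.

[⇐] Conversely, if m ≡ 2 (mod 4) and m ≡ 1 (mod 7), then by the Chinese remainder theorem m ≡ 22 (mod 28). Since 22 ≡ 8 (mod 14) and 14 ∣ 28, we get m ≡ 8 (mod 14).

(⇒) fails; (⇐) holds.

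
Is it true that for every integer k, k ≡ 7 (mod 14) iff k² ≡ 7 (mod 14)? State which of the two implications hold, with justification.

(→) Suppose k ≡ 7 (mod 14). Write k = 14j + 7. Then (14j + 7)² = 196j² + 196j + 49 = 14(14j² + 14j + 3) + 7, so k² ≡ 7 (mod 14).

(←) Conversely, suppose k² ≡ 7 (mod 14). The only residue r in {0, …, 13} with r² ≡ 7 (mod 14) is r = 7, so k ≡ 7 (mod 14).

Both implications hold.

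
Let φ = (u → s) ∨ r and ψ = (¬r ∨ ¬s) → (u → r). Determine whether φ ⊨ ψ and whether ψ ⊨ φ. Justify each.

[⇒] This fails. Under r = F, u = T, s = T, the left side is true but the right side is false.

[⇐] Assume the antecedent. If r is true, (u → s) ∨ r reduces to true regardless of the other variables. If r is false, the antecedent forces (r = F, u = F, s = F) or (r = F, u = F, s = T), and (u → s) ∨ r holds there. Either way (u → s) ∨ r holds.

Only the reverse direction holds.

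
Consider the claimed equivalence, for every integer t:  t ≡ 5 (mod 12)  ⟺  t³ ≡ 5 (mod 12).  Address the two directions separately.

[⇐] For the converse, argue contrapositively. If t ≢ 5 (mod 12), then t is congruent to one of 0, 1, 2, 3, 4, 6, 7, 8, 9, 10, 11 modulo 12, and these give t³ ≡ 0, 1, 8, 3, 4, 0, 7, 8, 9, 4, 11 respectively — never 5.

[⇒] Suppose t ≡ 5 (mod 12). Write t = 12j + 5. Then (12j + 5)³ = 1728j³ + 2160j² + 900j + 125 = 12(144j³ + 180j² + 75j + 10) + 5, so t³ ≡ 5 (mod 12).

Both implications hold.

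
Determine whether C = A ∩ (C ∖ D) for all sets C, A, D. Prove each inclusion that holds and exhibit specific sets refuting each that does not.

Only the reverse inclusion holds.

(⊆) This inclusion fails. Take C = {1}, A = ∅, D = ∅; then 1 ∈ C but 1 ∉ A ∩ (C ∖ D).

(⊇) Let x ∈ A ∩ (C ∖ D). Then x ∈ C ∩ A and x ∉ D, from which x ∈ C.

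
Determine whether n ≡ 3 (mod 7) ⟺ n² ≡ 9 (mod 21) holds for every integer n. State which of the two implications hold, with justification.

(⟹) This fails: take n = 10. Then 10 ≡ 3 (mod 7), but 10² = 100 ≡ 16 (mod 21), not 9.

(⟸) This fails: take n = 18. Then 18² = 324 ≡ 9 (mod 21), yet 18 ≡ 4 (mod 7), not 3.

Neither implication holds.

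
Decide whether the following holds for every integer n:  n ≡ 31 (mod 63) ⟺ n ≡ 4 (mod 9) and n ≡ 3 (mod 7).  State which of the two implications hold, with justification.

Both directions hold; the statement is true.

(⟹) Suppose n ≡ 31 (mod 63); write n = 63j + 31. Since 9 ∣ 63, reducing mod 9 gives n ≡ 31 ≡ 4 (mod 9); since 7 ∣ 63, reducing mod 7 gives n ≡ 31 ≡ 3 (mod 7).

(⟸) Conversely, if n ≡ 4 (mod 9) and n ≡ 3 (mod 7), then by the Chinese remainder theorem n ≡ 31 (mod 63). This is exactly n ≡ 31 (mod 63).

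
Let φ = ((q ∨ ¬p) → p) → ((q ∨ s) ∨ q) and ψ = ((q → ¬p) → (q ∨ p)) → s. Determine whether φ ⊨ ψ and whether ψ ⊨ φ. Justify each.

Only the converse holds.

(→) This fails. Under s = F, p = F, q = T, the left side is true but the right side is false.

(←) Assume the antecedent. If s is true, ((q ∨ ¬p) → p) → ((q ∨ s) ∨ q) reduces to true regardless of the other variables. If s is false, the antecedent forces (s = F, p = F, q = F), and ((q ∨ ¬p) → p) → ((q ∨ s) ∨ q) holds there. Either way ((q ∨ ¬p) → p) → ((q ∨ s) ∨ q) holds.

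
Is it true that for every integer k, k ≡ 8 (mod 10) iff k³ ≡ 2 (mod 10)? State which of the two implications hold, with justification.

[⇐] Suppose k³ ≡ 2 (mod 10). The only residue r in {0, …, 9} with r³ ≡ 2 (mod 10) is r = 8, so k ≡ 8 (mod 10).

[⇒] Suppose k ≡ 8 (mod 10). Write k = 10j + 8. Then (10j + 8)³ = 1000j³ + 2400j² + 1920j + 512 = 10(100j³ + 240j² + 192j + 51) + 2, so k³ ≡ 2 (mod 10).

Both directions hold.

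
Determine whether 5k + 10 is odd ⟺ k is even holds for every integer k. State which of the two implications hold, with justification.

Both directions fail.

(→) This fails: k = 3 gives 5k + 10 = 25, which is odd, but 3 is odd, not even.

(←) This also fails: k = 2 is even, but 5k + 10 = 20 is even, not odd.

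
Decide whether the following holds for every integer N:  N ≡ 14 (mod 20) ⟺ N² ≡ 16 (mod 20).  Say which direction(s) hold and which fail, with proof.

(⇒) holds; (⇐) fails.

[⇒] Suppose N ≡ 14 (mod 20). Write N = 20j + 14. Then (20j + 14)² = 400j² + 560j + 196 = 20(20j² + 28j + 9) + 16, so N² ≡ 16 (mod 20).

[⇐] This fails: take N = 4. Then 4² = 16 ≡ 16 (mod 20), yet 4 ≡ 4 (mod 20), not 14.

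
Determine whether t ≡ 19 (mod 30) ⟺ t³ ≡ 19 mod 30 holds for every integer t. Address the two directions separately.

Both implications hold.

(⇒) Suppose t ≡ 19 (mod 30). Write t = 30j + 19. Then (30j + 19)³ = 27000j³ + 51300j² + 32490j + 6859 = 30(900j³ + 1710j² + 1083j + 228) + 19, so t³ ≡ 19 (mod 30).

(⇐) Conversely, suppose t³ ≡ 19 (mod 30). The only residue r in {0, …, 29} with r³ ≡ 19 (mod 30) is r = 19, so t ≡ 19 (mod 30).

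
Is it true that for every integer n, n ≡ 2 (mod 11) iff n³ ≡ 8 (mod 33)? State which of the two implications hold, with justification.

(⇒) fails; (⇐) holds.

(⟹) This fails: take n = 13. Then 13 ≡ 2 (mod 11), but 13³ = 2197 ≡ 19 (mod 33), not 8.

(⟸) Conversely, the residues r modulo 33 with r³ ≡ 8 (mod 33) are exactly {2}, and each is ≡ 2 (mod 11).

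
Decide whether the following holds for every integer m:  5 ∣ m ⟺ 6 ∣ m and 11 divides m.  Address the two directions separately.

Both directions fail.

[⇒] This fails: take m = 5. Certainly 5 ∣ 5, but 6 ∤ 5.

[⇐] This fails: take m = 66. Both 6 ∣ 66 and 11 ∣ 66, yet 66 is not a multiple of 5 (since 66 = 13·5 + 1), so 5 ∤ 66.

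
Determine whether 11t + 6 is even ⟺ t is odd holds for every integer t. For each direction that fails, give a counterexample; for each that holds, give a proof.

Neither direction holds.

Forward direction. This fails: t = 0 gives 11t + 6 = 6, which is even, but 0 is even, not odd.

Converse. This also fails: t = 1 is odd, but 11t + 6 = 17 is odd, not even.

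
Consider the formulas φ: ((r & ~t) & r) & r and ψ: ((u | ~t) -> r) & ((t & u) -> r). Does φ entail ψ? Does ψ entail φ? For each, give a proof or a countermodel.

(⇒) Assume the antecedent. If u is true, the antecedent forces (u = T, r = T, t = F), and the consequent holds there. If u is false, the antecedent forces (u = F, r = T, t = F), and the consequent holds there. Either way the consequent holds.

(⇐) This fails. Under u = F, r = F, t = T, the left side is false but the right side is true.

(⇒) holds; (⇐) fails.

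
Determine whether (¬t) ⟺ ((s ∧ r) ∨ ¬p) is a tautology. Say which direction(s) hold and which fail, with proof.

(→) This fails. Under t = F, s = F, r = F, p = T, the left side is true but the right side is false.

(←) This fails. Under t = T, s = F, r = F, p = F, the left side is false but the right side is true.

Both directions fail.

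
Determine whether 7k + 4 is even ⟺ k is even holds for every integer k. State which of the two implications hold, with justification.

Equivalent; both directions hold.

Converse. Suppose k is even; write k = 2j. Then 7k + 4 = 7·(2j) + 4 = 2·7j + 4, which is even.

Forward direction. Suppose 7k + 4 is even. Since 7 is odd, 7k and k have the same parity, so 7k + 4 ≡ k + 4 (mod 2). As 4 is even, 7k + 4 is even exactly when k is even. Thus k is even.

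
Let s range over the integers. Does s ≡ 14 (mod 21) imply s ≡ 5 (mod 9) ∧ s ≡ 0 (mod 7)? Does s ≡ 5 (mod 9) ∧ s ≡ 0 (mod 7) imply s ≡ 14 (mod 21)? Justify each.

(⇒) This fails: s = 56 gives 56 ≡ 14 (mod 21) but 56 ≡ 2 (mod 9), so the conjunction on the right does not hold.

(⇐) Conversely, if s ≡ 5 (mod 9) and s ≡ 0 (mod 7), then by the Chinese remainder theorem s ≡ 14 (mod 63). Since 14 ≡ 14 (mod 21) and 21 ∣ 63, we get s ≡ 14 (mod 21).

Only the converse holds.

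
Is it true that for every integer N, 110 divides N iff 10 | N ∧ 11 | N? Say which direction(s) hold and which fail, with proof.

Both implications hold.

(⇐) Suppose 10 ∣ N and 11 ∣ N. Any common multiple of 10 and 11 is a multiple of their lcm; here gcd(10, 11) = 1, so lcm(10, 11) = 10·11 = 110, so 110 ∣ N.

(⇒) If 110 ∣ N, write N = 110q. Since 110 = 11·10, N = 10·(11q), so 10 ∣ N; and since 110 = 10·11, N = 11·(10q), so 11 ∣ N.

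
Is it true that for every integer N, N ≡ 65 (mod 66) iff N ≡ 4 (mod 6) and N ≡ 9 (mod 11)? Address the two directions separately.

[⇒] This fails: N = 65 gives 65 ≡ 65 (mod 66) but 65 ≡ 5 (mod 6), so the conjunction on the right does not hold.

[⇐] This fails: N = 64 satisfies both congruences on the right (64 ≡ 4 mod 6 and 64 ≡ 9 mod 11) yet 64 ≡ 64 (mod 66), not 65.

Neither implication holds.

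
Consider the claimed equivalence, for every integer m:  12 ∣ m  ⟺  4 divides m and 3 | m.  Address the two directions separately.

The biconditional holds.

Forward direction. If 12 ∣ m, write m = 12q. Since 12 = 3·4, m = 4·(3q), so 4 ∣ m; and since 12 = 4·3, m = 3·(4q), so 3 ∣ m.

Converse. Suppose 4 ∣ m and 3 ∣ m. Any common multiple of 4 and 3 is a multiple of their lcm; here gcd(4, 3) = 1, so lcm(4, 3) = 4·3 = 12, so 12 ∣ m.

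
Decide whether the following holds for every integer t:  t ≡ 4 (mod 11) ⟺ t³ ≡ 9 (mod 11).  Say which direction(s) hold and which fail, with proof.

(⇒) Suppose t ≡ 4 (mod 11). Write t = 11j + 4. Then (11j + 4)³ = 1331j³ + 1452j² + 528j + 64 = 11(121j³ + 132j² + 48j + 5) + 9, so t³ ≡ 9 (mod 11).

(⇐) For the converse, argue contrapositively. If t ≢ 4 (mod 11), then t is congruent to one of 0, 1, 2, 3, 5, 6, 7, 8, 9, 10 modulo 11, and these give t³ ≡ 0, 1, 8, 5, 4, 7, 2, 6, 3, 10 respectively — never 9.

Both directions hold.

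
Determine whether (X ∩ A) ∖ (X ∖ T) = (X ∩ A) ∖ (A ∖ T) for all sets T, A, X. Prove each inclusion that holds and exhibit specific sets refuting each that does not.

Both inclusions hold.

(⊆) Let x ∈ (X ∩ A) ∖ (X ∖ T). Then x ∈ T ∩ A ∩ X, from which x ∈ (X ∩ A) ∖ (A ∖ T).

(⊇) Let x ∈ (X ∩ A) ∖ (A ∖ T). Then x ∈ T ∩ A ∩ X, from which x ∈ (X ∩ A) ∖ (X ∖ T).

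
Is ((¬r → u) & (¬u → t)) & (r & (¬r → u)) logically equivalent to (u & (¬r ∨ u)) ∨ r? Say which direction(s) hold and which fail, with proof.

Only the forward implication holds.

[⇐] This fails. Under u = T, r = F, t = F, the left side is false but the right side is true.

[⇒] Assume the antecedent. If u is true, (u & (¬r ∨ u)) ∨ r reduces to true regardless of the other variables. If u is false, the antecedent forces (u = F, r = T, t = T), and (u & (¬r ∨ u)) ∨ r holds there. Either way (u & (¬r ∨ u)) ∨ r holds.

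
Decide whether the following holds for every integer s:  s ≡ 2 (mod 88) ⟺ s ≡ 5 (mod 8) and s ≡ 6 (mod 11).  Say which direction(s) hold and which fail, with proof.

[⇒] This fails: s = 2 gives 2 ≡ 2 (mod 88) but 2 ≡ 2 (mod 8), so the conjunction on the right does not hold.

[⇐] This fails: s = 61 satisfies both congruences on the right (61 ≡ 5 mod 8 and 61 ≡ 6 mod 11) yet 61 ≡ 61 (mod 88), not 2.

Neither direction holds.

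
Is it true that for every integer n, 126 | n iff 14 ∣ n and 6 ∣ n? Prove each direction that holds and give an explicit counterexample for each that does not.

Only the forward implication holds.

(→) If 126 ∣ n, write n = 126q. Since 126 = 9·14, n = 14·(9q), so 14 ∣ n; and since 126 = 21·6, n = 6·(21q), so 6 ∣ n.

(←) This fails: take n = 42. Both 14 ∣ 42 and 6 ∣ 42, yet 42 is not a multiple of 126 (since 42 = 0·126 + 42), so 126 ∤ 42.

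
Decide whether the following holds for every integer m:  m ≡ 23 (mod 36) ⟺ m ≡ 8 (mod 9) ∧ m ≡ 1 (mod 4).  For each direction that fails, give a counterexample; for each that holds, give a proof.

[⇒] This fails: m = 23 gives 23 ≡ 23 (mod 36) but 23 ≡ 5 (mod 9), so the conjunction on the right does not hold.

[⇐] This fails: m = 17 satisfies both congruences on the right (17 ≡ 8 mod 9 and 17 ≡ 1 mod 4) yet 17 ≡ 17 (mod 36), not 23.

(⇒) fails and (⇐) fails.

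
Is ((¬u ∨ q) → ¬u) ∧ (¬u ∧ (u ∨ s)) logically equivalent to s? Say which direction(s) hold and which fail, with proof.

(⇒) holds; (⇐) fails.

Forward direction. Assume the antecedent. If s is true, s reduces to true regardless of the other variables. If s is false, the antecedent cannot hold. Either way s holds.

Converse. This fails. Under s = T, u = T, q = F, the left side is false but the right side is true.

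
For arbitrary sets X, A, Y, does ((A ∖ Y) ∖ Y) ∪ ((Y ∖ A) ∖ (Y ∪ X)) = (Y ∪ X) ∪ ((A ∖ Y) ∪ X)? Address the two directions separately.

(⟹) Let x ∈ ((A ∖ Y) ∖ Y) ∪ ((Y ∖ A) ∖ (Y ∪ X)). Then either x ∈ A and x ∉ X, Y; or x ∈ X ∩ A and x ∉ Y. In each case x ∈ (Y ∪ X) ∪ ((A ∖ Y) ∪ X), so ((A ∖ Y) ∖ Y) ∪ ((Y ∖ A) ∖ (Y ∪ X)) ⊆ (Y ∪ X) ∪ ((A ∖ Y) ∪ X).

(⟸) This inclusion fails. Take X = {1}, A = ∅, Y = ∅; then 1 ∈ (Y ∪ X) ∪ ((A ∖ Y) ∪ X) but 1 ∉ ((A ∖ Y) ∖ Y) ∪ ((Y ∖ A) ∖ (Y ∪ X)).

(⊆) holds; (⊇) fails.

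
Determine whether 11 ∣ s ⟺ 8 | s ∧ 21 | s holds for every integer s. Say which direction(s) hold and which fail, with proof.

(⇒) This fails: take s = 11. Certainly 11 ∣ 11, but 8 ∤ 11.

(⇐) This fails: take s = 168. Both 8 ∣ 168 and 21 ∣ 168, yet 168 is not a multiple of 11 (since 168 = 15·11 + 3), so 11 ∤ 168.

Neither direction holds.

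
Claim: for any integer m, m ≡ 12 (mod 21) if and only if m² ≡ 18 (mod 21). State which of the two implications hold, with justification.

(→) Suppose m ≡ 12 (mod 21). Write m = 21j + 12. Then (21j + 12)² = 441j² + 504j + 144 = 21(21j² + 24j + 6) + 18, so m² ≡ 18 (mod 21).

(←) This fails: take m = 9. Then 9² = 81 ≡ 18 (mod 21), yet 9 ≡ 9 (mod 21), not 12.

(⇒) holds; (⇐) fails.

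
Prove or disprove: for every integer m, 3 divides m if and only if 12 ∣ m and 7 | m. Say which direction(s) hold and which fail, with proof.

[⇒] This fails: take m = 3. Certainly 3 ∣ 3, but 12 ∤ 3.

[⇐] Suppose 12 ∣ m and 7 ∣ m. Any common multiple of 12 and 7 is a multiple of their lcm; here gcd(12, 7) = 1, so lcm(12, 7) = 12·7 = 84, so 84 ∣ m. Since 3 ∣ 84, it follows that 3 ∣ m.

(⇒) fails; (⇐) holds.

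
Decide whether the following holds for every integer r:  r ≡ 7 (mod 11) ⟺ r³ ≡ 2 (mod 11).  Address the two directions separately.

Forward direction. Suppose r ≡ 7 (mod 11). Write r = 11j + 7. Then (11j + 7)³ = 1331j³ + 2541j² + 1617j + 343 = 11(121j³ + 231j² + 147j + 31) + 2, so r³ ≡ 2 (mod 11).

Converse. For the converse, argue contrapositively. If r ≢ 7 (mod 11), then r is congruent to one of 0, 1, 2, 3, 4, 5, 6, 8, 9, 10 modulo 11, and these give r³ ≡ 0, 1, 8, 5, 9, 4, 7, 6, 3, 10 respectively — never 2.

Both directions hold.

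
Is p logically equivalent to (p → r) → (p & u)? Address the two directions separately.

(⟹) This fails. Under p = T, u = F, r = T, the left side is true but the right side is false.

(⟸) Assume the antecedent. If p is true, p reduces to true regardless of the other variables. If p is false, the antecedent cannot hold. Either way p holds.

(⇒) fails; (⇐) holds.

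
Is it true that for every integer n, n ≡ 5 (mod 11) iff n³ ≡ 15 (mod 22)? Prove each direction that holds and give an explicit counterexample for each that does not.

Not equivalent: only (⇐) holds.

(⇒) This fails: take n = 16. Then 16 ≡ 5 (mod 11), but 16³ = 4096 ≡ 4 (mod 22), not 15.

(⇐) Conversely, the residues r modulo 22 with r³ ≡ 15 (mod 22) are exactly {5}, and each is ≡ 5 (mod 11).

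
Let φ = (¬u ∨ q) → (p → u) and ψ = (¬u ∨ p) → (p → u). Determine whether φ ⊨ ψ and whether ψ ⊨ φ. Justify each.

Both directions hold; the statement is true.

[⇒] Assume the antecedent. If u is true, (¬u ∨ p) → (p → u) reduces to true regardless of the other variables. If u is false, the antecedent forces (u = F, p = F, q = F) or (u = F, p = F, q = T), and (¬u ∨ p) → (p → u) holds there. Either way (¬u ∨ p) → (p → u) holds.

[⇐] Assume the antecedent. If u is true, (¬u ∨ q) → (p → u) reduces to true regardless of the other variables. If u is false, the antecedent forces (u = F, p = F, q = F) or (u = F, p = F, q = T), and (¬u ∨ q) → (p → u) holds there. Either way (¬u ∨ q) → (p → u) holds.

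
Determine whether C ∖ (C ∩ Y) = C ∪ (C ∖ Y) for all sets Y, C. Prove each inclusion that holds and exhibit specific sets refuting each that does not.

(⊆) Let x ∈ C ∖ (C ∩ Y). Then x ∈ C and x ∉ Y, from which x ∈ C ∪ (C ∖ Y).

(⊇) This inclusion fails. Take Y = {1}, C = {1}; then 1 ∈ C ∪ (C ∖ Y) but 1 ∉ C ∖ (C ∩ Y).

(⊆) holds; (⊇) fails.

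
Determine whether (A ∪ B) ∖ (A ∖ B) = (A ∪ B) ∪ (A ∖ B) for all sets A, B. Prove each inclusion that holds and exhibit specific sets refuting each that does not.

(⊆) holds; (⊇) fails.

(⟹) Let x ∈ (A ∪ B) ∖ (A ∖ B). Then either x ∈ B and x ∉ A; or x ∈ A ∩ B. In each case x ∈ (A ∪ B) ∪ (A ∖ B), so (A ∪ B) ∖ (A ∖ B) ⊆ (A ∪ B) ∪ (A ∖ B).

(⟸) This inclusion fails. Take A = {1}, B = ∅; then 1 ∈ (A ∪ B) ∪ (A ∖ B) but 1 ∉ (A ∪ B) ∖ (A ∖ B).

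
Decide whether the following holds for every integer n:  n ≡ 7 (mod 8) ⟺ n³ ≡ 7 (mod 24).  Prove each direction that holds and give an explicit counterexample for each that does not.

The forward direction fails; the converse holds.

[⇒] This fails: take n = 15. Then 15 ≡ 7 (mod 8), but 15³ = 3375 ≡ 15 (mod 24), not 7.

[⇐] Conversely, the residues r modulo 24 with r³ ≡ 7 (mod 24) are exactly {7}, and each is ≡ 7 (mod 8).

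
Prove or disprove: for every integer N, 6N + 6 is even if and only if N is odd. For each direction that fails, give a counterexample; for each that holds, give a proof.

(⇒) This fails: take N = 6. Then 6N + 6 = 42, which is even, yet N = 6 is even, not odd.

(⇐) Suppose N is odd. Since 6 is even, 6N is even for every N, so 6N + 6 has the same parity as 6, which is even. Hence 6N + 6 is even.

(⇒) fails; (⇐) holds.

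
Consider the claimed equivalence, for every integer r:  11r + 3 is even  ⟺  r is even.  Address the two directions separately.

(⇒) fails and (⇐) fails.

Forward direction. This fails: r = 7 gives 11r + 3 = 80, which is even, but 7 is odd, not even.

Converse. This also fails: r = 6 is even, but 11r + 3 = 69 is odd, not even.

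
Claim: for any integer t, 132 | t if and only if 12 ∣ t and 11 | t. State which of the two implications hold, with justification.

[⇒] If 132 ∣ t, write t = 132q. Since 132 = 11·12, t = 12·(11q), so 12 ∣ t; and since 132 = 12·11, t = 11·(12q), so 11 ∣ t.

[⇐] Suppose 12 ∣ t and 11 ∣ t. Any common multiple of 12 and 11 is a multiple of their lcm; here gcd(12, 11) = 1, so lcm(12, 11) = 12·11 = 132, so 132 ∣ t.

Both directions hold.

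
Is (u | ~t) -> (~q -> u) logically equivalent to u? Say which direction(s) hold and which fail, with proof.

Converse. Assume the antecedent. If u is true, (u | ~t) -> (~q -> u) reduces to true regardless of the other variables. If u is false, the antecedent cannot hold. Either way (u | ~t) -> (~q -> u) holds.

Forward direction. This fails. Under u = F, q = T, t = F, the left side is true but the right side is false.

Not equivalent: only (⇐) holds.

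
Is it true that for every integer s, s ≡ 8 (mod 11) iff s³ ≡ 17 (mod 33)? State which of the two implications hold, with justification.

(⇒) fails; (⇐) holds.

(⟸) The residues r modulo 33 with r³ ≡ 17 (mod 33) are exactly {8}, and each is ≡ 8 (mod 11).

(⟹) This fails: take s = 19. Then 19 ≡ 8 (mod 11), but 19³ = 6859 ≡ 28 (mod 33), not 17.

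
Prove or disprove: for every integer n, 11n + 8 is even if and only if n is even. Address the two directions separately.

The biconditional holds.

Forward direction. Suppose 11n + 8 is even. Since 11 is odd, 11n and n have the same parity, so 11n + 8 ≡ n + 8 (mod 2). As 8 is even, 11n + 8 is even exactly when n is even. Thus n is even.

Converse. Suppose n is even; write n = 2j. Then 11n + 8 = 11·(2j) + 8 = 2·11j + 8, which is even.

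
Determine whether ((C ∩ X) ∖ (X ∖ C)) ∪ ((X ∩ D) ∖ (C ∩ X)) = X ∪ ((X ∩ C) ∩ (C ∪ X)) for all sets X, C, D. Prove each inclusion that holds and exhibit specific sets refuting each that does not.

(⊆) holds; (⊇) fails.

(⟹) Let x ∈ ((C ∩ X) ∖ (X ∖ C)) ∪ ((X ∩ D) ∖ (C ∩ X)). Then either x ∈ X ∩ C and x ∉ D; or x ∈ X ∩ D and x ∉ C; or x ∈ X ∩ C ∩ D. In each case x ∈ X ∪ ((X ∩ C) ∩ (C ∪ X)), so ((C ∩ X) ∖ (X ∖ C)) ∪ ((X ∩ D) ∖ (C ∩ X)) ⊆ X ∪ ((X ∩ C) ∩ (C ∪ X)).

(⟸) This inclusion fails. Take X = {1}, C = ∅, D = ∅; then 1 ∈ X ∪ ((X ∩ C) ∩ (C ∪ X)) but 1 ∉ ((C ∩ X) ∖ (X ∖ C)) ∪ ((X ∩ D) ∖ (C ∩ X)).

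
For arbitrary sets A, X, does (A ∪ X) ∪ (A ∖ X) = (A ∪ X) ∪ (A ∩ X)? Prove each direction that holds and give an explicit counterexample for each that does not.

(⊆) Let x ∈ (A ∪ X) ∪ (A ∖ X). Then either x ∈ A and x ∉ X; or x ∈ X and x ∉ A; or x ∈ A ∩ X. In each case x ∈ (A ∪ X) ∪ (A ∩ X), so (A ∪ X) ∪ (A ∖ X) ⊆ (A ∪ X) ∪ (A ∩ X).

(⊇) Let x ∈ (A ∪ X) ∪ (A ∩ X). Then either x ∈ A and x ∉ X; or x ∈ X and x ∉ A; or x ∈ A ∩ X. In each case x ∈ (A ∪ X) ∪ (A ∖ X), so (A ∪ X) ∪ (A ∩ X) ⊆ (A ∪ X) ∪ (A ∖ X).

Both inclusions hold; the sets are equal.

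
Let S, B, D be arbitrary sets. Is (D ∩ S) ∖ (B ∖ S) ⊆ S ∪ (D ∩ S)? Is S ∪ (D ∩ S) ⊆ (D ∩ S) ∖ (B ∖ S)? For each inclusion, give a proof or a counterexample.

The sets are not equal: only the forward inclusion holds.

(⟸) This inclusion fails. Take S = {1}, B = ∅, D = ∅; then 1 ∈ S ∪ (D ∩ S) but 1 ∉ (D ∩ S) ∖ (B ∖ S).

(⟹) Let x ∈ (D ∩ S) ∖ (B ∖ S). Then either x ∈ S ∩ D and x ∉ B; or x ∈ S ∩ B ∩ D. In each case x ∈ S ∪ (D ∩ S), so (D ∩ S) ∖ (B ∖ S) ⊆ S ∪ (D ∩ S).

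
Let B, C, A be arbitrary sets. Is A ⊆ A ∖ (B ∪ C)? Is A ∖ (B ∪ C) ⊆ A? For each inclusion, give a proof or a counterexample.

The sets are not equal: only the reverse inclusion holds.

Forward inclusion. This inclusion fails. Take B = {1}, C = ∅, A = {1}; then 1 ∈ A but 1 ∉ A ∖ (B ∪ C).

Reverse inclusion. Let x ∈ A ∖ (B ∪ C). Then x ∈ A and x ∉ B, C, from which x ∈ A.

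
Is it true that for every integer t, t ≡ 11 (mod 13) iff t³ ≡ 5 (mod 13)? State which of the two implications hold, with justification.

(⇒) holds; (⇐) fails.

Forward direction. Suppose t ≡ 11 (mod 13). Write t = 13j + 11. Then (13j + 11)³ = 2197j³ + 5577j² + 4719j + 1331 = 13(169j³ + 429j² + 363j + 102) + 5, so t³ ≡ 5 (mod 13).

Converse. This fails: take t = 7. Then 7³ = 343 ≡ 5 (mod 13), yet 7 ≡ 7 (mod 13), not 11.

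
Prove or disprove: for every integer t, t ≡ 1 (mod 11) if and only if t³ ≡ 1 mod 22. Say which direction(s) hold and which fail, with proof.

Only the reverse direction holds.

(⟹) This fails: take t = 12. Then 12 ≡ 1 (mod 11), but 12³ = 1728 ≡ 12 (mod 22), not 1.

(⟸) Conversely, the residues r modulo 22 with r³ ≡ 1 (mod 22) are exactly {1}, and each is ≡ 1 (mod 11).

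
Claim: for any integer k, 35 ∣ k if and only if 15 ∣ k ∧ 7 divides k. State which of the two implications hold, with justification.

Only the converse holds.

Forward direction. This fails: take k = 35. Certainly 35 ∣ 35, but 15 ∤ 35.

Converse. Suppose 15 ∣ k and 7 ∣ k. Any common multiple of 15 and 7 is a multiple of their lcm; here gcd(15, 7) = 1, so lcm(15, 7) = 15·7 = 105, so 105 ∣ k. Since 35 ∣ 105, it follows that 35 ∣ k.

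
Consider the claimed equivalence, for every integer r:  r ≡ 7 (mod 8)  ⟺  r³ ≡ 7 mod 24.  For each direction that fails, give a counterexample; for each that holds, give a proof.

(⇒) fails; (⇐) holds.

(⇒) This fails: take r = 15. Then 15 ≡ 7 (mod 8), but 15³ = 3375 ≡ 15 (mod 24), not 7.

(⇐) Conversely, the residues r modulo 24 with r³ ≡ 7 (mod 24) are exactly {7}, and each is ≡ 7 (mod 8).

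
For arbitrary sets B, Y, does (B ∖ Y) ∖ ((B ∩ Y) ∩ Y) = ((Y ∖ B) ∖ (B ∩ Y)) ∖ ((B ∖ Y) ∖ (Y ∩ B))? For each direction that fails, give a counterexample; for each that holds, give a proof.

Forward inclusion. This inclusion fails. Take B = {1}, Y = ∅; then 1 ∈ (B ∖ Y) ∖ ((B ∩ Y) ∩ Y) but 1 ∉ ((Y ∖ B) ∖ (B ∩ Y)) ∖ ((B ∖ Y) ∖ (Y ∩ B)).

Reverse inclusion. This inclusion fails. Take B = ∅, Y = {1}; then 1 ∈ ((Y ∖ B) ∖ (B ∩ Y)) ∖ ((B ∖ Y) ∖ (Y ∩ B)) but 1 ∉ (B ∖ Y) ∖ ((B ∩ Y) ∩ Y).

Both inclusions fail.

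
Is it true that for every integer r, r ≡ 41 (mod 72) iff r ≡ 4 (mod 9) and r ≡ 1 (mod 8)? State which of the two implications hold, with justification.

(⇒) This fails: r = 41 gives 41 ≡ 41 (mod 72) but 41 ≡ 5 (mod 9), so the conjunction on the right does not hold.

(⇐) This fails: r = 49 satisfies both congruences on the right (49 ≡ 4 mod 9 and 49 ≡ 1 mod 8) yet 49 ≡ 49 (mod 72), not 41.

Both directions fail.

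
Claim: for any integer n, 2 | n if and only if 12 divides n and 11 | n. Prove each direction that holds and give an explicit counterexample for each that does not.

(⟹) This fails: take n = 2. Certainly 2 ∣ 2, but 12 ∤ 2.

(⟸) Suppose 12 ∣ n and 11 ∣ n. Any common multiple of 12 and 11 is a multiple of their lcm; here gcd(12, 11) = 1, so lcm(12, 11) = 12·11 = 132, so 132 ∣ n. Since 2 ∣ 132, it follows that 2 ∣ n.

Only the reverse direction holds.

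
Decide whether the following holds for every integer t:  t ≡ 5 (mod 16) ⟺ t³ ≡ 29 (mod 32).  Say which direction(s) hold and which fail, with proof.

(⇒) This fails: take t = 21. Then 21 ≡ 5 (mod 16), but 21³ = 9261 ≡ 13 (mod 32), not 29.

(⇐) Conversely, the residues r modulo 32 with r³ ≡ 29 (mod 32) are exactly {5}, and each is ≡ 5 (mod 16).

Only the reverse direction holds.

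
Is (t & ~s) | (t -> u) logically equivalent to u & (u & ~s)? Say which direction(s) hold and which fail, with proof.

(⇒) fails; (⇐) holds.

(⟸) Assume the antecedent. If u is true, (t & ~s) | (t -> u) reduces to true regardless of the other variables. If u is false, the antecedent cannot hold. Either way (t & ~s) | (t -> u) holds.

(⟹) This fails. Under u = F, t = F, s = F, the left side is true but the right side is false.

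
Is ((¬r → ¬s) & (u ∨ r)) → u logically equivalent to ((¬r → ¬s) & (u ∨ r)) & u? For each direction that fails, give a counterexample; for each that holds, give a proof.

[⇐] Assume the antecedent. If r is true, the antecedent forces (r = T, u = T, s = F) or (r = T, u = T, s = T), and ((¬r → ¬s) & (u ∨ r)) → u holds there. If r is false, ((¬r → ¬s) & (u ∨ r)) → u reduces to true regardless of the other variables. Either way ((¬r → ¬s) & (u ∨ r)) → u holds.

[⇒] This fails. Under r = F, u = F, s = F, the left side is true but the right side is false.

Only the converse holds.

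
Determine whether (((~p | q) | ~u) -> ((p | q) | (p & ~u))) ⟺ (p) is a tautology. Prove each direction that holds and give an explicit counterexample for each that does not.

Only the reverse direction holds.

(⇒) This fails. Under q = T, u = F, p = F, the left side is true but the right side is false.

(⇐) Assume the antecedent. If q is true, the consequent reduces to true regardless of the other variables. If q is false, the antecedent forces (q = F, u = F, p = T) or (q = F, u = T, p = T), and the consequent holds there. Either way the consequent holds.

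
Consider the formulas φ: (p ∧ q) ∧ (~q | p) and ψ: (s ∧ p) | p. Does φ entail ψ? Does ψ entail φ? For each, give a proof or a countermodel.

(⟸) This fails. Under q = F, s = F, p = T, the left side is false but the right side is true.

(⟹) Assume the antecedent. If q is true, the antecedent forces (q = T, s = F, p = T) or (q = T, s = T, p = T), and (s ∧ p) | p holds there. If q is false, the antecedent cannot hold. Either way (s ∧ p) | p holds.

Not equivalent: only (⇒) holds.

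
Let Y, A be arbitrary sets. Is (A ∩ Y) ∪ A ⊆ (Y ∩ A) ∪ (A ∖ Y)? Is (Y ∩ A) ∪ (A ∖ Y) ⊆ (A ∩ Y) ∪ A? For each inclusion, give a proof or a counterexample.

Both inclusions hold.

(⟹) Let x ∈ (A ∩ Y) ∪ A. Then either x ∈ A and x ∉ Y; or x ∈ Y ∩ A. In each case x ∈ (Y ∩ A) ∪ (A ∖ Y), so (A ∩ Y) ∪ A ⊆ (Y ∩ A) ∪ (A ∖ Y).

(⟸) Let x ∈ (Y ∩ A) ∪ (A ∖ Y). Then either x ∈ A and x ∉ Y; or x ∈ Y ∩ A. In each case x ∈ (A ∩ Y) ∪ A, so (Y ∩ A) ∪ (A ∖ Y) ⊆ (A ∩ Y) ∪ A.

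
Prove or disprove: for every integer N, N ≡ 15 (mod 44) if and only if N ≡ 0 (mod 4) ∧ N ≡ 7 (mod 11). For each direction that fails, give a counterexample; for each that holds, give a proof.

[⇒] This fails: N = 15 gives 15 ≡ 15 (mod 44) but 15 ≡ 3 (mod 4), so the conjunction on the right does not hold.

[⇐] This fails: N = 40 satisfies both congruences on the right (40 ≡ 0 mod 4 and 40 ≡ 7 mod 11) yet 40 ≡ 40 (mod 44), not 15.

Neither implication holds.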